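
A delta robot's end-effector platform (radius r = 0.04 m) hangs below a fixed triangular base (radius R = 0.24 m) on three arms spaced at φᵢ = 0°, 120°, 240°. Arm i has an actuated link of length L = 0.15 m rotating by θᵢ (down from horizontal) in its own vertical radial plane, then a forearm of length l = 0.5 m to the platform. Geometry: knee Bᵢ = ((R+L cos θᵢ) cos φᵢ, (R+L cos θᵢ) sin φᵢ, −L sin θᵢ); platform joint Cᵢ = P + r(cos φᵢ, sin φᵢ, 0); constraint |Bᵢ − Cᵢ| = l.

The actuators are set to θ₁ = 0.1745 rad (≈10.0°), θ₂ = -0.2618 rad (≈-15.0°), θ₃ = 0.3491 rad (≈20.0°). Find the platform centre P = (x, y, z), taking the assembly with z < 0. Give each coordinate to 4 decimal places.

O1 = (0.3477·cos0.0°, 0.3477·sin0.0°, -0.0260) = (0.3477, 0.0000, -0.0260)
φ2=120.0°: virtual centre (-0.1724, 0.2987, 0.0388), radius l
φ3=240.0°: virtual centre (-0.1705, -0.2953, -0.0513), radius l
subtract pairs → two planes through P
[-1.0403 0.5974 0.1297]·P = -0.0011;  [-1.0364 -0.5905 -0.0505]·P = -0.0027
Cramer: x(z) = 0.0019+0.0376z;  y(z) = 0.0013-0.1516z
quadratic in z: (1.0244)z²+(0.0256)z+(-0.1297)=0, √Δ=0.7295 → z ∈ {-0.3686, 0.3435}; z = -0.3686 (taking z<0)
x = -0.0120, y = 0.0572

(-0.0120, 0.0572, -0.3686)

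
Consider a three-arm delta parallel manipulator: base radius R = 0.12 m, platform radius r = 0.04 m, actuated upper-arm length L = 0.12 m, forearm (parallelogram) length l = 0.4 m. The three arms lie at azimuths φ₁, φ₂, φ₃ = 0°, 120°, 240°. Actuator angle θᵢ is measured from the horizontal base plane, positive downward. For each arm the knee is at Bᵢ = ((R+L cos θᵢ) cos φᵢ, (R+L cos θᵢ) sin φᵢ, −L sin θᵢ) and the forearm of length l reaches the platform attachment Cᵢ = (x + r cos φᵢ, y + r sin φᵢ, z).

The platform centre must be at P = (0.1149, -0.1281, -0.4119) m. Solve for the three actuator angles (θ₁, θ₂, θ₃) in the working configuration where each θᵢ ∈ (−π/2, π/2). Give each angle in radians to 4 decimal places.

φ1=0.0° → target in arm frame (0.1149, -0.1281)
  e−x'=-0.0349;  (l²−L²−(e−x')²−y'²−z²)/2L = -0.1737
  γ=atan2(-0.4119,-0.0349)=-1.6553;  ψ=arccos(-0.4202)=2.0045;  θ1=γ+ψ≈0.3492
rotate P by −φ2: (-0.1684, -0.0355, -0.4119)
  A=0.2484, B=-0.4119, C=(l²−L²−A²−y'²−z²)/(2L)=-0.3626
  √(A²+B²)=0.4810;  θ2 = -1.0282+2.4246 ≈ 1.3964
arm 3 (φ=240.0°): x'=0.0535, y'=0.1636
  A=0.0265, B=-0.4119, C=(l²−L²−A²−y'²−z²)/(2L)=-0.2146
  θ3 = atan2(B,A) + arccos(C/0.4128) = 0.6112

θ₁ = 0.3492, θ₂ = 1.3964, θ₃ = 0.6112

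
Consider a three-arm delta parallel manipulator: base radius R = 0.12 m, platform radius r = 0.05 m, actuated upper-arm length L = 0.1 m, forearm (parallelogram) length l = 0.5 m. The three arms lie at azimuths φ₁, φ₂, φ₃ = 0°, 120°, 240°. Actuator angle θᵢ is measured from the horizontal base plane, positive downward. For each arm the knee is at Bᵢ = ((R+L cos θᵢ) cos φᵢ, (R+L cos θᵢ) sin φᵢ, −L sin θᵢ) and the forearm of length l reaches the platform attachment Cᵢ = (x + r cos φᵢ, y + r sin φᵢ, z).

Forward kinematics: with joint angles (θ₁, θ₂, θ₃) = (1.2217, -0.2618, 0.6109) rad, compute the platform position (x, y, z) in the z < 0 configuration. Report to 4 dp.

(-0.2109, 0.1362, -0.4575)

arm 1 at φ=0.0°: e+L cos θ1 = 0.1042;  O1 = (0.1042, 0.0000, -0.0940)
O2 = (0.1666·cos120.0°, 0.1666·sin120.0°, 0.0259) = (-0.0833, 0.1443, 0.0259)
arm 3 at φ=240.0°: e+L cos θ3 = 0.1519;  O3 = (-0.0760, -0.1316, -0.0574)
subtract pairs → two planes through P
[-0.3750 0.2885 0.2397]·P = 0.0087;  [-0.3603 -0.2631 0.0732]·P = 0.0067
det = 0.2026;  x = -0.0209+0.4155z,  y = 0.0032+-0.2907z
quadratic in z: (1.2572)z²+(0.0822)z+(-0.2255)=0, √Δ=1.0681 → z ∈ {-0.4575, 0.3921}; z = -0.4575 (taking z<0)
x = -0.2109, y = 0.1362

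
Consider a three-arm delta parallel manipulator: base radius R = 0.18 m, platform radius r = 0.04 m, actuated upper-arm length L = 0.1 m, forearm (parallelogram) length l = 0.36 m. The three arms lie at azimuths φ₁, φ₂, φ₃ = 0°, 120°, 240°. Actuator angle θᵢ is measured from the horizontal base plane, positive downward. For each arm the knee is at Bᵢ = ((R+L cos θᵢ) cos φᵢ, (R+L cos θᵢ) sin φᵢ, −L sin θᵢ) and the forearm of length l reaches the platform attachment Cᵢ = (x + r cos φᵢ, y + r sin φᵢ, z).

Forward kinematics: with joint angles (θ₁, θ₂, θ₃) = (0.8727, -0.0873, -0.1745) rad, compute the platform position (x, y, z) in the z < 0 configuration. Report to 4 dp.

(-0.0926, -0.0056, -0.2802)

φ1=0.0°: virtual centre (0.2043, 0.0000, -0.0766), radius l
φ2=120.0°: virtual centre (-0.1198, 0.2075, 0.0087), radius l
arm 3 at φ=240.0°: ρ3 = 0.2385;  O3 = (-0.1192, -0.2065, 0.0174)
eliminate P² terms by subtracting sphere 1 from 2 and 3
[-0.6482 0.4150 0.1707]·P = 0.0099;  [-0.6470 -0.4131 0.1879]·P = 0.0096
Cramer: x(z) = -0.0150+0.2769z;  y(z) = 0.0004+0.0213z
into |P−O₁|² = l²: 1.0771z² + 0.0318z + -0.0756 = 0;  Δ = 0.3269;  z = -0.2802 or 0.2506 → z<0 root = -0.2802
x = -0.0926, y = -0.0056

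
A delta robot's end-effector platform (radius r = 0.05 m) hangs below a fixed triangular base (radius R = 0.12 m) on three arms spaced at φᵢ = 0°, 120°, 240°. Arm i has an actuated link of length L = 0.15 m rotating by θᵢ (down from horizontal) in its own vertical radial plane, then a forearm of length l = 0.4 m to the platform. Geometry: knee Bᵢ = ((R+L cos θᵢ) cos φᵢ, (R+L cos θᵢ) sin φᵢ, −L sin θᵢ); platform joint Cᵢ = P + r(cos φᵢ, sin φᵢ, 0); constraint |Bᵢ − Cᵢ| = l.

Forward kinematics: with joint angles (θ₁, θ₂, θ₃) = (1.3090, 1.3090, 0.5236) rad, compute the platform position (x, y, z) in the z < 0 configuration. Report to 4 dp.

(-0.0775, -0.1342, -0.4725)

arm 1 at φ=0.0°: e+L cos θ1 = 0.1088;  O1 = (0.1088, 0.0000, -0.1449)
arm 2 at φ=120.0°: e+L cos θ2 = 0.1088;  O2 = (-0.0544, 0.0942, -0.1449)
O3 = (0.1999·cos240.0°, 0.1999·sin240.0°, -0.0750) = (-0.1000, -0.1731, -0.0750)
|O₂|²−|O₁|² = 0.0000;  |O₃|²−|O₁|² = 0.0128
linear system: -0.3265x+0.1885y = 0.0000−0.0000z; -0.4175x+-0.3462y = 0.0128−0.1398z
Cramer: x(z) = -0.0125+0.1374z;  y(z) = -0.0217+0.2380z
quadratic in z: (1.0755)z²+(0.2461)z+(-0.1238)=0, √Δ=0.7702 → z ∈ {-0.4725, 0.2436}; z = -0.4725 (taking z<0)
x = -0.0775, y = -0.1342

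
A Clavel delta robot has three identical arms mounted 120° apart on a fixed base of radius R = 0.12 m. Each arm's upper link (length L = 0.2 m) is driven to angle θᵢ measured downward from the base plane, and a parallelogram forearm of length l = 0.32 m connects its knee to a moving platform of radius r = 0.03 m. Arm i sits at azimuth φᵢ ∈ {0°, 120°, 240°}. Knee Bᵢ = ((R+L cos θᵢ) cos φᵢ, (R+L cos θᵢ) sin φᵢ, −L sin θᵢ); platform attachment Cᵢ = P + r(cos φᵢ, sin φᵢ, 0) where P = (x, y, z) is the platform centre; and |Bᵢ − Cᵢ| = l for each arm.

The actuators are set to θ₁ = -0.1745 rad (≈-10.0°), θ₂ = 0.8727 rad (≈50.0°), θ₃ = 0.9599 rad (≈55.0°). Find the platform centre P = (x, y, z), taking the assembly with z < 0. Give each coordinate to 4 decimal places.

centre 1 = (0.2870·cos0.0°, 0.2870·sin0.0°, 0.0347) = (0.2870, 0.0000, 0.0347)
arm 2 at φ=120.0°: e+L cos θ2 = 0.2186;  centre 2 = (-0.1093, 0.1893, -0.1532)
φ3=240.0°: virtual centre (-0.1024, -0.1773, -0.1638), radius l
eliminate P² terms by subtracting sphere 1 from 2 and 3
[-0.7925 0.3785 -0.3759]·P = -0.0123;  [-0.7786 -0.3546 -0.3971]·P = -0.0148
det = 0.5758;  x = 0.0173+-0.4926z,  y = 0.0037+-0.0382z
sphere 1 gives Az²+Bz+C=0 with A=1.2441, B=0.1959, C=-0.0285;  B²−4AC=0.1801;  roots -0.2493, 0.0918;  negative root z = -0.2493
x = 0.1401, y = 0.0133

(0.1401, 0.0133, -0.2493)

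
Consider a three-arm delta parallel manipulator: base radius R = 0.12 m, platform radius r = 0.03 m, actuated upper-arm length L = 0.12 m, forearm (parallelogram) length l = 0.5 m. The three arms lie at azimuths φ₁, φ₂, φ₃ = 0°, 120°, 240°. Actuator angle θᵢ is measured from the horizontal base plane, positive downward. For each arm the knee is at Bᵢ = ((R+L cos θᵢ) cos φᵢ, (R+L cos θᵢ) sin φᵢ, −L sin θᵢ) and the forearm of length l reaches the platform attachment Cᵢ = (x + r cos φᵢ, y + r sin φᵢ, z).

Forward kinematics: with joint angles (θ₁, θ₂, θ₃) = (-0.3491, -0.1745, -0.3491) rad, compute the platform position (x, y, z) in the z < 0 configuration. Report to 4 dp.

arm 1 at φ=0.0°: (R−r)+L cos θ1 = 0.2028;  S1 = (0.2028, 0.0000, 0.0410)
S2 = (0.2082·cos120.0°, 0.2082·sin120.0°, 0.0208) = (-0.1041, 0.1803, 0.0208)
arm 3 at φ=240.0°: (R−r)+L cos θ3 = 0.2028;  S3 = (-0.1014, -0.1756, 0.0410)
eliminate P² terms by subtracting sphere 1 from 2 and 3
[-0.6137 0.3606 -0.0404]·P = 0.0010;  [-0.6083 -0.3512 0.0000]·P = 0.0000
Cramer: x(z) = -0.0008-0.0326z;  y(z) = 0.0014+0.0565z
into |P−S₁|² = l²: 1.0043z² + -0.0686z + -0.2069 = 0;  Δ = 0.8358;  z = -0.4210 or 0.4893 → z<0 root = -0.4210
x = 0.0130, y = -0.0224

(0.0130, -0.0224, -0.4210)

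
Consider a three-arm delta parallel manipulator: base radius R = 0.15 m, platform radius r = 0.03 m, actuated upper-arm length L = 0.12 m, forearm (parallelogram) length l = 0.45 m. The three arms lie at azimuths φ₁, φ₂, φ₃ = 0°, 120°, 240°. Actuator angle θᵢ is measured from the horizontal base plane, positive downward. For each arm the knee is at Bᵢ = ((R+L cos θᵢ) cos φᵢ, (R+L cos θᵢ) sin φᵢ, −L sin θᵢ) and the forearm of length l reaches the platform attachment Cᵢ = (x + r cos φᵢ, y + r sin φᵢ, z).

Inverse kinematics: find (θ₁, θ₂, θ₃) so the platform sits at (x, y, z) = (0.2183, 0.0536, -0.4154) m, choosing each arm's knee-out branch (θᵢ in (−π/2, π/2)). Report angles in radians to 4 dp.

φ1=0.0° → target in arm frame (0.2183, 0.0536)
  A cos θ + B sin θ = C:  -0.0983·cos θ + -0.4154·sin θ = 0.0125
  γ=atan2(-0.4154,-0.0983)=-1.8032;  ψ=arccos(0.0294)=1.5414;  θ1=γ+ψ≈-0.2617
rotate P by −φ2: (-0.0627, -0.2159, -0.4154)
  A cos θ + B sin θ = C:  0.1827·cos θ + -0.4154·sin θ = -0.2685
  √(A²+B²)=0.4538;  θ2 = -1.1564+2.2039 ≈ 1.0475
rotate P by −φ3: (-0.1556, 0.1623, -0.4154)
  A=0.2756, B=-0.4154, C=(l²−L²−A²−y'²−z²)/(2L)=-0.3613
  γ=atan2(-0.4154,0.2756)=-0.9851;  ψ=arccos(-0.7249)=2.3816;  θ3=γ+ψ≈1.3966

θ₁ = -0.2617, θ₂ = 1.0475, θ₃ = 1.3966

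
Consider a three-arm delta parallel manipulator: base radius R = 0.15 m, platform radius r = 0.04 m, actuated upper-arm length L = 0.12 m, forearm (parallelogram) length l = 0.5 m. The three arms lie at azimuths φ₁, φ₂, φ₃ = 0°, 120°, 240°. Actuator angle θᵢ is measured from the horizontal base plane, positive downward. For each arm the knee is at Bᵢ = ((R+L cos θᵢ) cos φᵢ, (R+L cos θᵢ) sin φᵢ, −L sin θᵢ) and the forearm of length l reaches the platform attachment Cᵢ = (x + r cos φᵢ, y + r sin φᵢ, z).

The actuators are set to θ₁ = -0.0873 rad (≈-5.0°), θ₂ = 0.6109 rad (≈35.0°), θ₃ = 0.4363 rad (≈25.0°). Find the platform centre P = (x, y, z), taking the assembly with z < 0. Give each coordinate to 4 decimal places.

φ1=0.0°: virtual centre (0.2295, 0.0000, 0.0105), radius l
φ2=120.0°: virtual centre (-0.1041, 0.1804, -0.0688), radius l
φ3=240.0°: virtual centre (-0.1094, -0.1895, -0.0507), radius l
|O₂|²−|O₁|² = -0.0047;  |O₃|²−|O₁|² = -0.0024
linear system: -0.6674x+0.3608y = -0.0047−-0.1586z; -0.6778x+-0.3789y = -0.0024−-0.1223z
Cramer: x(z) = 0.0053-0.2095z;  y(z) = -0.0032+0.0520z
quadratic in z: (1.0466)z²+(0.0727)z+(-0.1996)=0, √Δ=0.9170 → z ∈ {-0.4728, 0.4033}; z = -0.4728 (taking z<0)
x = 0.1044, y = -0.0278

(0.1044, -0.0278, -0.4728)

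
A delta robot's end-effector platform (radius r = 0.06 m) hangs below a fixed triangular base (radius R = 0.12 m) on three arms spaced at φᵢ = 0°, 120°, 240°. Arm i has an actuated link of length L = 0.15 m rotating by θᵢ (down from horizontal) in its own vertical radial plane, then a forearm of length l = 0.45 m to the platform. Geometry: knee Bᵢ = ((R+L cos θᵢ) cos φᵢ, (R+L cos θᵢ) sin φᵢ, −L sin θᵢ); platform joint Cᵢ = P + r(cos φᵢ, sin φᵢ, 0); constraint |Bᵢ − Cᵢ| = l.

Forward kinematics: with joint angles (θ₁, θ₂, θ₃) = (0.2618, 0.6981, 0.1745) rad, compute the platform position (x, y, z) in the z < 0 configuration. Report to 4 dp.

arm 1 at φ=0.0°: (R−r)+L cos θ1 = 0.2049;  S1 = (0.2049, 0.0000, -0.0388)
arm 2 at φ=120.0°: (R−r)+L cos θ2 = 0.1749;  S2 = (-0.0875, 0.1515, -0.0964)
φ3=240.0°: virtual centre (-0.1039, -0.1799, -0.0260), radius l
subtract pairs → two planes through P
plane₁₂: -0.5847x+0.3030y+-0.1152z = -0.0036
det = 0.3974;  x = 0.0030+-0.0848z,  y = -0.0061+0.2166z
into |P−S₁|² = l²: 1.0541z² + 0.1092z + -0.1602 = 0;  Δ = 0.6874;  z = -0.4451 or 0.3414 → z<0 root = -0.4451
x = 0.0407, y = -0.1025

(0.0407, -0.1025, -0.4451)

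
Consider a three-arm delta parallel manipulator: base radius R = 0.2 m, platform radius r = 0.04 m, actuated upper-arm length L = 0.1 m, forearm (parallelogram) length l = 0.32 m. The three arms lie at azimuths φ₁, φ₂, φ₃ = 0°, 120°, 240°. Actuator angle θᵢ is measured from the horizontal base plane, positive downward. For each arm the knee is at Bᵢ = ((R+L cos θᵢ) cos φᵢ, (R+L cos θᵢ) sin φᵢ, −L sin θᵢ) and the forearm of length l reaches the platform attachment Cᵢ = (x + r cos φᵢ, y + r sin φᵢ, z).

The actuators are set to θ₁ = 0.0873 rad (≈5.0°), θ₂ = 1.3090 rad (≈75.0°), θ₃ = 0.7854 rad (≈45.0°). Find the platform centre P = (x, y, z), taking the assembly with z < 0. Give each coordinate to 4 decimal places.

(0.0806, -0.0443, -0.2702)

arm 1 at φ=0.0°: e+L cos θ1 = 0.2596;  centre 1 = (0.2596, 0.0000, -0.0087)
φ2=120.0°: virtual centre (-0.0929, 0.1610, -0.0966), radius l
centre 3 = (0.2307·cos240.0°, 0.2307·sin240.0°, -0.0707) = (-0.1154, -0.1998, -0.0707)
subtract pairs → two planes through P
plane₁₂: -0.7051x+0.3220y+-0.1757z = -0.0236
det = 0.5232;  x = 0.0237+-0.2105z,  y = -0.0214+0.0848z
quadratic in z: (1.0515)z²+(0.1131)z+(-0.0462)=0, √Δ=0.4552 → z ∈ {-0.2702, 0.1626}; z = -0.2702 (taking z<0)
x = 0.0806, y = -0.0443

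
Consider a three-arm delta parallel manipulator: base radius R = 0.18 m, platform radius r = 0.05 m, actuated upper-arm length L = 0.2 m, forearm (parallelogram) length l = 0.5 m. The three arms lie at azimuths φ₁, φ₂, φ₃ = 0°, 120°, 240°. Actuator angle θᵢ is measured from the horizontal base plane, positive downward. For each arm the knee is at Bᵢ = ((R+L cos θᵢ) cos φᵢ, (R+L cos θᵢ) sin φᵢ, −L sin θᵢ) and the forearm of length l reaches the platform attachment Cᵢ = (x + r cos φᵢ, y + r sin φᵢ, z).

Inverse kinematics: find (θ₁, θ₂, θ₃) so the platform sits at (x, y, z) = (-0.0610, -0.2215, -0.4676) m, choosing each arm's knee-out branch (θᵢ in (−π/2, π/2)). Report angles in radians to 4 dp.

θ₁ = 0.8728, θ₂ = 1.1345, θ₃ = -0.0871

arm 1 (φ=0.0°): x'=-0.0610, y'=-0.2215
  A cos θ + B sin θ = C:  0.1910·cos θ + -0.4676·sin θ = -0.2355
  θ1 = atan2(B,A) + arccos(C/0.5051) = 0.8728
arm 2 (φ=120.0°): x'=-0.1613, y'=0.1636
  A cos θ + B sin θ = C:  0.2913·cos θ + -0.4676·sin θ = -0.3007
  γ=atan2(-0.4676,0.2913)=-1.0136;  ψ=arccos(-0.5458)=2.1481;  θ2=γ+ψ≈1.1345
rotate P by −φ3: (0.2223, 0.0579, -0.4676)
  A cos θ + B sin θ = C:  -0.0923·cos θ + -0.4676·sin θ = -0.0513
  γ=atan2(-0.4676,-0.0923)=-1.7657;  ψ=arccos(-0.1077)=1.6787;  θ3=γ+ψ≈-0.0871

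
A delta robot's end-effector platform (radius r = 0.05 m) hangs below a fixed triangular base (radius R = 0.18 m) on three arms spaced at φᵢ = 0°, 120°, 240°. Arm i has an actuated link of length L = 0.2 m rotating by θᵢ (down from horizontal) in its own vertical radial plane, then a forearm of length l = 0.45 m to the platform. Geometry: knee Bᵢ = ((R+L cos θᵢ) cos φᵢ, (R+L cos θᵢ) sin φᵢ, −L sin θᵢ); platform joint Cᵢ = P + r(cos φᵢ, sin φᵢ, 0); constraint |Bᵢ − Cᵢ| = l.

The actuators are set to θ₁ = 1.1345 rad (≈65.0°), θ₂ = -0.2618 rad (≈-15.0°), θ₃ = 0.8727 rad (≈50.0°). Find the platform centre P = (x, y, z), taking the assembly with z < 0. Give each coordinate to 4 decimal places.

(-0.1537, 0.1625, -0.3826)

centre 1 = (0.2145·cos0.0°, 0.2145·sin0.0°, -0.1813) = (0.2145, 0.0000, -0.1813)
arm 2 at φ=120.0°: (R−r)+L cos θ2 = 0.3232;  centre 2 = (-0.1616, 0.2799, 0.0518)
centre 3 = (0.2586·cos240.0°, 0.2586·sin240.0°, -0.1532) = (-0.1293, -0.2239, -0.1532)
eliminate P² terms by subtracting sphere 1 from 2 and 3
linear system: -0.7522x+0.5598y = 0.0283−0.4661z; -0.6876x+-0.4478y = 0.0114−0.0561z
det = 0.7218;  x = -0.0264+0.3327z,  y = 0.0150+-0.3855z
sphere 1 gives Az²+Bz+C=0 with A=1.2593, B=0.1907, C=-0.1114;  B²−4AC=0.5974;  roots -0.3826, 0.2312;  negative root z = -0.3826
x = -0.1537, y = 0.1625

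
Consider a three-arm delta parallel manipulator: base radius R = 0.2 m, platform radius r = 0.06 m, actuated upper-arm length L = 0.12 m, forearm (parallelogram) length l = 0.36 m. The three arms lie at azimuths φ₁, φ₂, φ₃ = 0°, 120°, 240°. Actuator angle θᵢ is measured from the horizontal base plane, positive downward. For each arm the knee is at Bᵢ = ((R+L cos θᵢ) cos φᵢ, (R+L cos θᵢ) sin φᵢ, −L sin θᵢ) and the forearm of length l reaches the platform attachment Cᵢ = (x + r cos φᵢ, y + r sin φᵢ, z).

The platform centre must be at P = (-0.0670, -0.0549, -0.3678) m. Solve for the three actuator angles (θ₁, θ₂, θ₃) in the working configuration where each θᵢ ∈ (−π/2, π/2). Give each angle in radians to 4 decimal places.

θ₁ = 1.2215, θ₂ = 0.9601, θ₃ = 0.4364

arm 1 (φ=0.0°): x'=-0.0670, y'=-0.0549
  A cos θ + B sin θ = C:  0.2070·cos θ + -0.3678·sin θ = -0.2747
  θ1 = atan2(B,A) + arccos(C/0.4220) = 1.2215
rotate P by −φ2: (-0.0140, 0.0855, -0.3678)
  A cos θ + B sin θ = C:  0.1540·cos θ + -0.3678·sin θ = -0.2130
  √(A²+B²)=0.3988;  θ2 = -1.1742+2.1342 ≈ 0.9601
rotate P by −φ3: (0.0810, -0.0306, -0.3678)
  A=0.0590, B=-0.3678, C=(l²−L²−A²−y'²−z²)/(2L)=-0.1020
  γ=atan2(-0.3678,0.0590)=-1.4119;  ψ=arccos(-0.2739)=1.8483;  θ3=γ+ψ≈0.4364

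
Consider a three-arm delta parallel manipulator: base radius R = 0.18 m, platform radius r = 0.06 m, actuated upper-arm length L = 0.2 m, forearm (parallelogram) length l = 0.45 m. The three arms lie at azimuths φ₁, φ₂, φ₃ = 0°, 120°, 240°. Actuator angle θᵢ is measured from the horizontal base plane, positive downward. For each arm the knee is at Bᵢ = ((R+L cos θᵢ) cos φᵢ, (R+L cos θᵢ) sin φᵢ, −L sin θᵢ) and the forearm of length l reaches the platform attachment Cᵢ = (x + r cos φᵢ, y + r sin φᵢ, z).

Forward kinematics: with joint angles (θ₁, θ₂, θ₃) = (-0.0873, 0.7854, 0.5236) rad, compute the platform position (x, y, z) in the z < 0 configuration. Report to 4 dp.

S1 = (0.3192·cos0.0°, 0.3192·sin0.0°, 0.0174) = (0.3192, 0.0000, 0.0174)
S2 = (0.2614·cos120.0°, 0.2614·sin120.0°, -0.1414) = (-0.1307, 0.2264, -0.1414)
arm 3 at φ=240.0°: (R−r)+L cos θ3 = 0.2932;  S3 = (-0.1466, -0.2539, -0.1000)
|S₂|²−|S₁|² = -0.0139;  |S₃|²−|S₁|² = -0.0062
linear system: -0.8999x+0.4528y = -0.0139−-0.3177z; -0.9317x+-0.5078y = -0.0062−-0.2349z
Cramer: x(z) = 0.0112-0.3046z;  y(z) = -0.0083+0.0963z
sphere 1 gives Az²+Bz+C=0 with A=1.1021, B=0.1512, C=-0.1073;  B²−4AC=0.4957;  roots -0.3880, 0.2508;  negative root z = -0.3880
x = 0.1294, y = -0.0457

(0.1294, -0.0457, -0.3880)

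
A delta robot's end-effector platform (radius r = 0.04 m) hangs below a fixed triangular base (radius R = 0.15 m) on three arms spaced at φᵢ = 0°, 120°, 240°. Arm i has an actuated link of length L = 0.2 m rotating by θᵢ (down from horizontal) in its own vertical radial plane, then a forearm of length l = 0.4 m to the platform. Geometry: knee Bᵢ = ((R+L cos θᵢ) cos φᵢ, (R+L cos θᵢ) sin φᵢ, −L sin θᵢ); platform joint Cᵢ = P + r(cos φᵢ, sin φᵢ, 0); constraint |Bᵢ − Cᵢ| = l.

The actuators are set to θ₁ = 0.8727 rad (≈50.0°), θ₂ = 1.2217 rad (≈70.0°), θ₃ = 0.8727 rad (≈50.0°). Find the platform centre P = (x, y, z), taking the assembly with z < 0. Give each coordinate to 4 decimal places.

O1 = (0.2386·cos0.0°, 0.2386·sin0.0°, -0.1532) = (0.2386, 0.0000, -0.1532)
arm 2 at φ=120.0°: e+L cos θ2 = 0.1784;  O2 = (-0.0892, 0.1545, -0.1879)
φ3=240.0°: virtual centre (-0.1193, -0.2066, -0.1532), radius l
|O₂|²−|O₁|² = -0.0132;  |O₃|²−|O₁|² = 0.0000
linear system: -0.6555x+0.3090y = -0.0132−-0.0694z; -0.7157x+-0.4132y = 0.0000−0.0000z
det = 0.4920;  x = 0.0111+-0.0583z,  y = -0.0192+0.1010z
into |P−O₁|² = l²: 1.0136z² + 0.3291z + -0.0844 = 0;  Δ = 0.4506;  z = -0.4934 or 0.1688 → z<0 root = -0.4934
x = 0.0399, y = -0.0691

(0.0399, -0.0691, -0.4934)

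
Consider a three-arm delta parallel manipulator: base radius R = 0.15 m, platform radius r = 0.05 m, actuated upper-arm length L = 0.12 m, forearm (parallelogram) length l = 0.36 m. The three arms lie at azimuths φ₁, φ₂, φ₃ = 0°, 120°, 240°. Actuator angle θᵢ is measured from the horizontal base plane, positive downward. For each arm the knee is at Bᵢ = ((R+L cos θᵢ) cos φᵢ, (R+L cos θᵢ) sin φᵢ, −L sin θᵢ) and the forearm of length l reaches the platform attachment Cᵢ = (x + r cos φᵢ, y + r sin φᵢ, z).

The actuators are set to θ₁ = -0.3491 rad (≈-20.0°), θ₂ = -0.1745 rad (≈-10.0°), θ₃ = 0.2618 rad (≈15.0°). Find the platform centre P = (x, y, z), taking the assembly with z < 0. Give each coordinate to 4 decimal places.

φ1=0.0°: virtual centre (0.2128, 0.0000, 0.0410), radius l
φ2=120.0°: virtual centre (-0.1091, 0.1889, 0.0208), radius l
arm 3 at φ=240.0°: ρ3 = 0.2159;  O3 = (-0.1080, -0.1870, -0.0311)
|O₂|²−|O₁|² = 0.0011;  |O₃|²−|O₁|² = 0.0006
plane₁₂: -0.6437x+0.3779y+-0.0404z = 0.0011
det = 0.4831;  x = -0.0013+-0.1441z,  y = 0.0006+-0.1385z
sphere 1 gives Az²+Bz+C=0 with A=1.0399, B=-0.0206, C=-0.0821;  B²−4AC=0.3419;  roots -0.2712, 0.2910;  negative root z = -0.2712
x = 0.0378, y = 0.0382

(0.0378, 0.0382, -0.2712)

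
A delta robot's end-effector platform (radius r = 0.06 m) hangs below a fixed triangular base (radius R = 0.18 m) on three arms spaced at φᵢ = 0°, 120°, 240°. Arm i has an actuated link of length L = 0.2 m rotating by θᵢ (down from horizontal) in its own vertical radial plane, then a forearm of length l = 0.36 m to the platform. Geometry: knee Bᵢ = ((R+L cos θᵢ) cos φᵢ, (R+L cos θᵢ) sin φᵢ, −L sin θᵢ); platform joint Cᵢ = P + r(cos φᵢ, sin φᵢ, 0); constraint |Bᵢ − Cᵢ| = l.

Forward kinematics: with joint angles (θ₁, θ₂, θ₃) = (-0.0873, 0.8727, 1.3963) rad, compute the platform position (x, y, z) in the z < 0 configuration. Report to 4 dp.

(0.1808, 0.0943, -0.3012)

φ1=0.0°: virtual centre (0.3192, 0.0000, 0.0174), radius l
centre 2 = (0.2486·cos120.0°, 0.2486·sin120.0°, -0.1532) = (-0.1243, 0.2153, -0.1532)
φ3=240.0°: virtual centre (-0.0774, -0.1340, -0.1970), radius l
eliminate P² terms by subtracting sphere 1 from 2 and 3
plane₁₂: -0.8870x+0.4305y+-0.3413z = -0.0170
det = 0.5792;  x = 0.0372+-0.4766z,  y = 0.0372+-0.1893z
into |P−centre ₁|² = l²: 1.2630z² + 0.2199z + -0.0484 = 0;  Δ = 0.2927;  z = -0.3012 or 0.1271 → z<0 root = -0.3012
x = 0.1808, y = 0.0943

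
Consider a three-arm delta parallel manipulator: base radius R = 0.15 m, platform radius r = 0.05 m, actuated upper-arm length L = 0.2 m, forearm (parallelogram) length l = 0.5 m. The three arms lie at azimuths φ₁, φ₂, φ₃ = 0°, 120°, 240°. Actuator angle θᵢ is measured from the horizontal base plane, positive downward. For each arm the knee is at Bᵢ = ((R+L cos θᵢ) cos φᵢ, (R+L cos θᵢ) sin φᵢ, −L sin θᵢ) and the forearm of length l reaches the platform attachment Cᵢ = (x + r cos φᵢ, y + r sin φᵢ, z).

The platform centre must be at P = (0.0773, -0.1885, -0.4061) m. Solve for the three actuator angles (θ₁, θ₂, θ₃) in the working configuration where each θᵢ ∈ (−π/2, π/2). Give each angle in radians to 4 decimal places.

φ1=0.0° → target in arm frame (0.0773, -0.1885)
  A cos θ + B sin θ = C:  0.0227·cos θ + -0.4061·sin θ = 0.0226
  θ1 = atan2(B,A) + arccos(C/0.4067) = 0.0003
φ2=120.0° → target in arm frame (-0.2019, 0.0273)
  A=0.3019, B=-0.4061, C=(l²−L²−A²−y'²−z²)/(2L)=-0.1170
  θ2 = atan2(B,A) + arccos(C/0.5060) = 0.8726
rotate P by −φ3: (0.1246, 0.1612, -0.4061)
  e−x'=-0.0246;  (l²−L²−(e−x')²−y'²−z²)/2L = 0.0462
  √(A²+B²)=0.4068;  θ3 = -1.6313+1.4569 ≈ -0.1744

θ₁ = 0.0003, θ₂ = 0.8726, θ₃ = -0.1744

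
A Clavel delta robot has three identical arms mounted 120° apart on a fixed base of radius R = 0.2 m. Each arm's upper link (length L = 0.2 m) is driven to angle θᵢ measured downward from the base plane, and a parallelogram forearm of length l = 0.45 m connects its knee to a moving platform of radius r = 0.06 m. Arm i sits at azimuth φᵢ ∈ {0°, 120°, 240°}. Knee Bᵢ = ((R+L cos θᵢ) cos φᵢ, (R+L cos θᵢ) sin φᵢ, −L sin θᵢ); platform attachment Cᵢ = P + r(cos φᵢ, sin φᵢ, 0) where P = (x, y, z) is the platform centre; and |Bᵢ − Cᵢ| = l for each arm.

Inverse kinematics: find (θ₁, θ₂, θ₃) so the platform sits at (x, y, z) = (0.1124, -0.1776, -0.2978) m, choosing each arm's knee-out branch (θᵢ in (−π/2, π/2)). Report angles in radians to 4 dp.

θ₁ = -0.2620, θ₂ = 1.1343, θ₃ = -0.1744

φ1=0.0° → target in arm frame (0.1124, -0.1776)
  A=0.0276, B=-0.2978, C=(l²−L²−A²−y'²−z²)/(2L)=0.1038
  θ1 = atan2(B,A) + arccos(C/0.2991) = -0.2620
φ2=120.0° → target in arm frame (-0.2100, -0.0085)
  A=0.3500, B=-0.2978, C=(l²−L²−A²−y'²−z²)/(2L)=-0.1219
  γ=atan2(-0.2978,0.3500)=-0.7050;  ψ=arccos(-0.2653)=1.8393;  θ2=γ+ψ≈1.1343
rotate P by −φ3: (0.0976, 0.1861, -0.2978)
  A=0.0424, B=-0.2978, C=(l²−L²−A²−y'²−z²)/(2L)=0.0934
  γ=atan2(-0.2978,0.0424)=-1.4294;  ψ=arccos(0.3106)=1.2550;  θ3=γ+ψ≈-0.1744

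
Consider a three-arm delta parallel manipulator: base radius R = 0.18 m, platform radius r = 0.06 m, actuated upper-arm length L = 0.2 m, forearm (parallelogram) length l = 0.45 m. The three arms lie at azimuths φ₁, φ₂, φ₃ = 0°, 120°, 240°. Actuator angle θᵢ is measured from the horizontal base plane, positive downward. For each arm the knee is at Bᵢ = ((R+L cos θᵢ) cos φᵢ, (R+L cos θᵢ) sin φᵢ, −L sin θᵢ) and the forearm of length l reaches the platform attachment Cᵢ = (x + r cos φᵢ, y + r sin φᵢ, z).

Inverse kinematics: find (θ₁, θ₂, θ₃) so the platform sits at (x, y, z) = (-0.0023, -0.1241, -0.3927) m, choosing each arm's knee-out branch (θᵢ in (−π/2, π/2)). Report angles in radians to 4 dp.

θ₁ = 0.4365, θ₂ = 0.7853, θ₃ = 0.0000

rotate P by −φ1: (-0.0023, -0.1241, -0.3927)
  A=0.1223, B=-0.3927, C=(l²−L²−A²−y'²−z²)/(2L)=-0.0552
  √(A²+B²)=0.4113;  θ1 = -1.2689+1.7054 ≈ 0.4365
arm 2 (φ=120.0°): x'=-0.1063, y'=0.0640
  A=0.2263, B=-0.3927, C=(l²−L²−A²−y'²−z²)/(2L)=-0.1176
  √(A²+B²)=0.4533;  θ2 = -1.0480+1.8332 ≈ 0.7853
φ3=240.0° → target in arm frame (0.1086, 0.0601)
  A cos θ + B sin θ = C:  0.0114·cos θ + -0.3927·sin θ = 0.0114
  √(A²+B²)=0.3929;  θ3 = -1.5418+1.5418 ≈ 0.0000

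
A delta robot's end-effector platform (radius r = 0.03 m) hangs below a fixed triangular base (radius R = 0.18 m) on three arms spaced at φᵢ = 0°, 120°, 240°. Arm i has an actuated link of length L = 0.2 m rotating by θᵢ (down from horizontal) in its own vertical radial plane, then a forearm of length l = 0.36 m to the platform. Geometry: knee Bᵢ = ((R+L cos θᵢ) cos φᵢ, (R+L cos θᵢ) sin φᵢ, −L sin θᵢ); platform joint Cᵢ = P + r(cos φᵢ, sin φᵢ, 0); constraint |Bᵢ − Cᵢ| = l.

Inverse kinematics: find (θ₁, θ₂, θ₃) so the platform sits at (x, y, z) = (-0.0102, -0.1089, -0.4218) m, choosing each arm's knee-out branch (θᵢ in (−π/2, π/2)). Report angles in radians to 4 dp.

φ1=0.0° → target in arm frame (-0.0102, -0.1089)
  e−x'=0.1602;  (l²−L²−(e−x')²−y'²−z²)/2L = -0.3146
  √(A²+B²)=0.4512;  θ1 = -1.2078+2.3423 ≈ 1.1345
arm 2 (φ=120.0°): x'=-0.0892, y'=0.0633
  A=0.2392, B=-0.4218, C=(l²−L²−A²−y'²−z²)/(2L)=-0.3739
  θ2 = atan2(B,A) + arccos(C/0.4849) = 1.3963
rotate P by −φ3: (0.0994, 0.0456, -0.4218)
  A=0.0506, B=-0.4218, C=(l²−L²−A²−y'²−z²)/(2L)=-0.2324
  γ=atan2(-0.4218,0.0506)=-1.4514;  ψ=arccos(-0.5470)=2.1496;  θ3=γ+ψ≈0.6982

θ₁ = 1.1345, θ₂ = 1.3963, θ₃ = 0.6982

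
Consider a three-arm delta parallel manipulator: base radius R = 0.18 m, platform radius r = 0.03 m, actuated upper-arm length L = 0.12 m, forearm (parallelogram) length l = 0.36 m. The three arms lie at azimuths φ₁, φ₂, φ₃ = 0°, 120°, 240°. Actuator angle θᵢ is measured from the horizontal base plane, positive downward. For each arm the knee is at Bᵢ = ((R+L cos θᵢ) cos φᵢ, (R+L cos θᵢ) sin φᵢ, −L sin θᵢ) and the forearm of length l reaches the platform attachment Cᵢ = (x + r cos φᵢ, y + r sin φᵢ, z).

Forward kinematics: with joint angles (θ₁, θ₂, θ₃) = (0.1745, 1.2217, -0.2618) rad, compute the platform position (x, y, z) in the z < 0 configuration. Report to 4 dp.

(0.0406, -0.1296, -0.2678)

φ1=0.0°: virtual centre (0.2682, 0.0000, -0.0208), radius l
arm 2 at φ=120.0°: (R−r)+L cos θ2 = 0.1910;  O2 = (-0.0955, 0.1655, -0.1128)
arm 3 at φ=240.0°: (R−r)+L cos θ3 = 0.2659;  O3 = (-0.1330, -0.2303, 0.0311)
|O₂|²−|O₁|² = -0.0231;  |O₃|²−|O₁|² = -0.0007
linear system: -0.7274x+0.3309y = -0.0231−-0.1839z; -0.8023x+-0.4606y = -0.0007−0.1038z
det = 0.6005;  x = 0.0181+-0.0838z,  y = -0.0301+0.3714z
into |P−O₁|² = l²: 1.1449z² + 0.0612z + -0.0657 = 0;  Δ = 0.3048;  z = -0.2678 or 0.2144 → z<0 root = -0.2678
x = 0.0406, y = -0.1296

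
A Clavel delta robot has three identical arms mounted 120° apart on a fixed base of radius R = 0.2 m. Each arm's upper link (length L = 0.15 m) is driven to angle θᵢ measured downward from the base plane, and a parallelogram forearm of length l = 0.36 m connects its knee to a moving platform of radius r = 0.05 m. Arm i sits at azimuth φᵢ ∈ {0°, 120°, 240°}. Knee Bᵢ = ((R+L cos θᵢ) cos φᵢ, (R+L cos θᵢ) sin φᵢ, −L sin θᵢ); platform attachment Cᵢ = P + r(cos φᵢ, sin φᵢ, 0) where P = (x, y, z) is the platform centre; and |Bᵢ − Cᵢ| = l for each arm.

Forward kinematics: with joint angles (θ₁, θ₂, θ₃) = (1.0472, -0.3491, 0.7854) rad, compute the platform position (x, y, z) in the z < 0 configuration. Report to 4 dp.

arm 1 at φ=0.0°: e+L cos θ1 = 0.2250;  O1 = (0.2250, 0.0000, -0.1299)
O2 = (0.2910·cos120.0°, 0.2910·sin120.0°, 0.0513) = (-0.1455, 0.2520, 0.0513)
arm 3 at φ=240.0°: e+L cos θ3 = 0.2561;  O3 = (-0.1280, -0.2218, -0.1061)
subtract pairs → two planes through P
plane₁₂: -0.7410x+0.5039y+0.3624z = 0.0198
det = 0.6844;  x = -0.0197+0.2700z,  y = 0.0103+-0.3223z
into |P−O₁|² = l²: 1.1767z² + 0.1210z + -0.0527 = 0;  Δ = 0.2629;  z = -0.2693 or 0.1664 → z<0 root = -0.2693
x = -0.0924, y = 0.0971

(-0.0924, 0.0971, -0.2693)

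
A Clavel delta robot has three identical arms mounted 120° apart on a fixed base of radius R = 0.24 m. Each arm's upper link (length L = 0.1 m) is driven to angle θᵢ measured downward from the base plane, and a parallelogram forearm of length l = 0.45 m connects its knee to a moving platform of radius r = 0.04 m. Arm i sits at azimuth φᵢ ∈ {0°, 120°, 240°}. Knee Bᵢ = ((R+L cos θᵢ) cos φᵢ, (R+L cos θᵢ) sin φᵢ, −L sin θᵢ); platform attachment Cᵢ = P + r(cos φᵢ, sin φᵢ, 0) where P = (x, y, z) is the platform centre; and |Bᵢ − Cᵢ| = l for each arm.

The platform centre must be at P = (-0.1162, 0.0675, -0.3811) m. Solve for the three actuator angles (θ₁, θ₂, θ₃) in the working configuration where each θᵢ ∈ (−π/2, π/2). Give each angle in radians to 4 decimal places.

φ1=0.0° → target in arm frame (-0.1162, 0.0675)
  A=0.3162, B=-0.3811, C=(l²−L²−A²−y'²−z²)/(2L)=-0.2864
  γ=atan2(-0.3811,0.3162)=-0.8782;  ψ=arccos(-0.5783)=2.1875;  θ1=γ+ψ≈1.3093
φ2=120.0° → target in arm frame (0.1166, 0.0669)
  A=0.0834, B=-0.3811, C=(l²−L²−A²−y'²−z²)/(2L)=0.1791
  γ=atan2(-0.3811,0.0834)=-1.3552;  ψ=arccos(0.4592)=1.0937;  θ2=γ+ψ≈-0.2615
rotate P by −φ3: (-0.0004, -0.1344, -0.3811)
  A cos θ + B sin θ = C:  0.2004·cos θ + -0.3811·sin θ = -0.0547
  γ=atan2(-0.3811,0.2004)=-1.0868;  ψ=arccos(-0.1270)=1.6982;  θ3=γ+ψ≈0.6114

θ₁ = 1.3093, θ₂ = -0.2615, θ₃ = 0.6114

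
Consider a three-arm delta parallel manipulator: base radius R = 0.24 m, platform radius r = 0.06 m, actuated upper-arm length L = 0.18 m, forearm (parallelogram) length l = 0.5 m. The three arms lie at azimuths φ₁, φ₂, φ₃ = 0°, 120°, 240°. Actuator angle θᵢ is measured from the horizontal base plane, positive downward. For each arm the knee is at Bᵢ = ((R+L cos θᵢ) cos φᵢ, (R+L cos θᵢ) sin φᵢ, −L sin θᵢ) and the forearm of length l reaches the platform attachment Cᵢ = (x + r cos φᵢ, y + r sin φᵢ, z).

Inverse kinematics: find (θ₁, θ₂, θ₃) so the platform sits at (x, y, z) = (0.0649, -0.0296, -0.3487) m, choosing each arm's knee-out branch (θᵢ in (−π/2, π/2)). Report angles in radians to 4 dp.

θ₁ = -0.3492, θ₂ = 0.3490, θ₃ = 0.0872

arm 1 (φ=0.0°): x'=0.0649, y'=-0.0296
  A=0.1151, B=-0.3487, C=(l²−L²−A²−y'²−z²)/(2L)=0.2275
  √(A²+B²)=0.3672;  θ1 = -1.2520+0.9028 ≈ -0.3492
φ2=120.0° → target in arm frame (-0.0581, -0.0414)
  e−x'=0.2381;  (l²−L²−(e−x')²−y'²−z²)/2L = 0.1045
  θ2 = atan2(B,A) + arccos(C/0.4222) = 0.3490
φ3=240.0° → target in arm frame (-0.0068, 0.0710)
  e−x'=0.1868;  (l²−L²−(e−x')²−y'²−z²)/2L = 0.1557
  γ=atan2(-0.3487,0.1868)=-1.0790;  ψ=arccos(0.3937)=1.1662;  θ3=γ+ψ≈0.0872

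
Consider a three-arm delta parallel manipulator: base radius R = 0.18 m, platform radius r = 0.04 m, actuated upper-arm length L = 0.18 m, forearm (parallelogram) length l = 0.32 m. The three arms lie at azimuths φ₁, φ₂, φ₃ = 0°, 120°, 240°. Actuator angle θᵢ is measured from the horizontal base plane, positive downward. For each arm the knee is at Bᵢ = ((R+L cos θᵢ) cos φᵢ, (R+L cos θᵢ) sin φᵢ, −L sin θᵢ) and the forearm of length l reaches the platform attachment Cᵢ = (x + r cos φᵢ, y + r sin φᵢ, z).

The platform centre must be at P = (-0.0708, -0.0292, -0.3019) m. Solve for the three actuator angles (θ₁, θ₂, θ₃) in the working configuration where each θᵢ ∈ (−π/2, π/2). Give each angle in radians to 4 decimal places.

arm 1 (φ=0.0°): x'=-0.0708, y'=-0.0292
  A cos θ + B sin θ = C:  0.2108·cos θ + -0.3019·sin θ = -0.1845
  γ=atan2(-0.3019,0.2108)=-0.9612;  ψ=arccos(-0.5012)=2.0957;  θ1=γ+ψ≈1.1345
arm 2 (φ=120.0°): x'=0.0101, y'=0.0759
  A cos θ + B sin θ = C:  0.1299·cos θ + -0.3019·sin θ = -0.1216
  θ2 = atan2(B,A) + arccos(C/0.3287) = 0.7853
φ3=240.0° → target in arm frame (0.0607, -0.0467)
  A cos θ + B sin θ = C:  0.0793·cos θ + -0.3019·sin θ = -0.0823
  θ3 = atan2(B,A) + arccos(C/0.3121) = 0.5236

θ₁ = 1.1345, θ₂ = 0.7853, θ₃ = 0.5236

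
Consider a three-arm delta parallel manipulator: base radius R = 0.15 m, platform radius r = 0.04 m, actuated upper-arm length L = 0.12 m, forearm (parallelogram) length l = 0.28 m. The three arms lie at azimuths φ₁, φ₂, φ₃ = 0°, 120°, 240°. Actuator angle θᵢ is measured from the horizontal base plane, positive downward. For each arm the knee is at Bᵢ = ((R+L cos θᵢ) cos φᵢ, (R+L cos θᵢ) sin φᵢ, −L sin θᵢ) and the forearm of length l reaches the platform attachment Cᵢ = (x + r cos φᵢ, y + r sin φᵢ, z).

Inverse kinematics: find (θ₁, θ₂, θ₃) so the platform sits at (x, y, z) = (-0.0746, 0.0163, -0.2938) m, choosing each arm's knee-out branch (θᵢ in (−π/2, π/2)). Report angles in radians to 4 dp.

rotate P by −φ1: (-0.0746, 0.0163, -0.2938)
  e−x'=0.1846;  (l²−L²−(e−x')²−y'²−z²)/2L = -0.2361
  γ=atan2(-0.2938,0.1846)=-1.0098;  ψ=arccos(-0.6804)=2.3191;  θ1=γ+ψ≈1.3093
rotate P by −φ2: (0.0514, 0.0565, -0.2938)
  e−x'=0.0586;  (l²−L²−(e−x')²−y'²−z²)/2L = -0.1206
  √(A²+B²)=0.2996;  θ2 = -1.3740+1.9850 ≈ 0.6110
φ3=240.0° → target in arm frame (0.0232, -0.0728)
  A=0.0868, B=-0.2938, C=(l²−L²−A²−y'²−z²)/(2L)=-0.1465
  θ3 = atan2(B,A) + arccos(C/0.3064) = 0.7857

θ₁ = 1.3093, θ₂ = 0.6110, θ₃ = 0.7857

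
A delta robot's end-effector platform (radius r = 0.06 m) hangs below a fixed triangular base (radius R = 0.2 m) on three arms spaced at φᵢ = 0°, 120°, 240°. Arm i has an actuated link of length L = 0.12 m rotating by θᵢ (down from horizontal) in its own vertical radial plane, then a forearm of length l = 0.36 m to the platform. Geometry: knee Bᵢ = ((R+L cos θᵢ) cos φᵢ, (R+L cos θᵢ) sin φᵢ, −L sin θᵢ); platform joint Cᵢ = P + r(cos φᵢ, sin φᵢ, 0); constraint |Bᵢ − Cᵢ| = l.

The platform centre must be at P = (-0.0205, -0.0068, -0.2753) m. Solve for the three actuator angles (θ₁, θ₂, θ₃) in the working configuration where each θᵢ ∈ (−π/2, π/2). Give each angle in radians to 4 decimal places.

rotate P by −φ1: (-0.0205, -0.0068, -0.2753)
  e−x'=0.1605;  (l²−L²−(e−x')²−y'²−z²)/2L = 0.0567
  √(A²+B²)=0.3187;  θ1 = -1.0430+1.3920 ≈ 0.3490
rotate P by −φ2: (0.0044, 0.0212, -0.2753)
  e−x'=0.1356;  (l²−L²−(e−x')²−y'²−z²)/2L = 0.0857
  √(A²+B²)=0.3069;  θ2 = -1.1130+1.2878 ≈ 0.1748
arm 3 (φ=240.0°): x'=0.0161, y'=-0.0144
  A=0.1239, B=-0.2753, C=(l²−L²−A²−y'²−z²)/(2L)=0.0994
  √(A²+B²)=0.3019;  θ3 = -1.1480+1.2352 ≈ 0.0872

θ₁ = 0.3490, θ₂ = 0.1748, θ₃ = 0.0872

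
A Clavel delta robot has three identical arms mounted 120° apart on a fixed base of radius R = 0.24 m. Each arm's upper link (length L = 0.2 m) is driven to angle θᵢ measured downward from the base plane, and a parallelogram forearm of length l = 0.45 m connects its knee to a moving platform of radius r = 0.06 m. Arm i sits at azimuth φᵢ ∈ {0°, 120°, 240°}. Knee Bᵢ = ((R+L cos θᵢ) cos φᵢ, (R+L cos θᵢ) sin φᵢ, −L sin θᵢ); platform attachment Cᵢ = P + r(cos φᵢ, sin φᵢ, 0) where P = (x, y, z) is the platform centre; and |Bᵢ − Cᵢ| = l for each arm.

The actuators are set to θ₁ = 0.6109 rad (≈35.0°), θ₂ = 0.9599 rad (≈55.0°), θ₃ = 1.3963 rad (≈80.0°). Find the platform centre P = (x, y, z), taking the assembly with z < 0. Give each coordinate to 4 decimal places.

(0.1081, 0.0792, -0.4898)

φ1=0.0°: virtual centre (0.3438, 0.0000, -0.1147), radius l
arm 2 at φ=120.0°: e+L cos θ2 = 0.2947;  centre 2 = (-0.1474, 0.2552, -0.1638)
centre 3 = (0.2147·cos240.0°, 0.2147·sin240.0°, -0.1970) = (-0.1074, -0.1860, -0.1970)
|centre ₂|²−|centre ₁|² = -0.0177;  |centre ₃|²−|centre ₁|² = -0.0465
linear system: -0.9824x+0.5105y = -0.0177−-0.0982z; -0.9024x+-0.3719y = -0.0465−-0.1645z
Cramer: x(z) = 0.0367-0.1459z;  y(z) = 0.0360-0.0883z
quadratic in z: (1.0291)z²+(0.3127)z+(-0.0937)=0, √Δ=0.6954 → z ∈ {-0.4898, 0.1859}; z = -0.4898 (taking z<0)
x = 0.1081, y = 0.0792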